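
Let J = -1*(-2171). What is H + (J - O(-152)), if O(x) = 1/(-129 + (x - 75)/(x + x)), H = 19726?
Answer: 853742437/38989 ≈ 21897.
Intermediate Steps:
J = 2171
O(x) = 1/(-129 + (-75 + x)/(2*x)) (O(x) = 1/(-129 + (-75 + x)/((2*x))) = 1/(-129 + (-75 + x)*(1/(2*x))) = 1/(-129 + (-75 + x)/(2*x)))
H + (J - O(-152)) = 19726 + (2171 - (-2)*(-152)/(75 + 257*(-152))) = 19726 + (2171 - (-2)*(-152)/(75 - 39064)) = 19726 + (2171 - (-2)*(-152)/(-38989)) = 19726 + (2171 - (-2)*(-152)*(-1)/38989) = 19726 + (2171 - 1*(-304/38989)) = 19726 + (2171 + 304/38989) = 19726 + 84645423/38989 = 853742437/38989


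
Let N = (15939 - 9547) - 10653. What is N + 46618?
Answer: 42357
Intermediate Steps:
N = -4261 (N = 6392 - 10653 = -4261)
N + 46618 = -4261 + 46618 = 42357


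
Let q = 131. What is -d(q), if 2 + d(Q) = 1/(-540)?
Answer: 1081/540 ≈ 2.0019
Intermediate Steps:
d(Q) = -1081/540 (d(Q) = -2 + 1/(-540) = -2 - 1/540 = -1081/540)
-d(q) = -1*(-1081/540) = 1081/540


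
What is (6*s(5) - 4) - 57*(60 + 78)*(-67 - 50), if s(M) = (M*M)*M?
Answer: 921068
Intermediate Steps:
s(M) = M**3 (s(M) = M**2*M = M**3)
(6*s(5) - 4) - 57*(60 + 78)*(-67 - 50) = (6*5**3 - 4) - 57*(60 + 78)*(-67 - 50) = (6*125 - 4) - 7866*(-117) = (750 - 4) - 57*(-16146) = 746 + 920322 = 921068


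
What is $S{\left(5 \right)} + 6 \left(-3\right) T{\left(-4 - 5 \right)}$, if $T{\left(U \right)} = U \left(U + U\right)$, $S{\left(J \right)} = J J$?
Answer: $-2891$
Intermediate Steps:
$S{\left(J \right)} = J^{2}$
$T{\left(U \right)} = 2 U^{2}$ ($T{\left(U \right)} = U 2 U = 2 U^{2}$)
$S{\left(5 \right)} + 6 \left(-3\right) T{\left(-4 - 5 \right)} = 5^{2} + 6 \left(-3\right) 2 \left(-4 - 5\right)^{2} = 25 - 18 \cdot 2 \left(-4 - 5\right)^{2} = 25 - 18 \cdot 2 \left(-9\right)^{2} = 25 - 18 \cdot 2 \cdot 81 = 25 - 2916 = -2891$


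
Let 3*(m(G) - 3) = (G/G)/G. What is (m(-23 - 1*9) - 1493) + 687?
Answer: -77089/96 ≈ -803.01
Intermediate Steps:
m(G) = 3 + 1/(3*G) (m(G) = 3 + ((G/G)/G)/3 = 3 + (1/G)/3 = 3 + 1/(3*G))
(m(-23 - 1*9) - 1493) + 687 = ((3 + 1/(3*(-23 - 1*9))) - 1493) + 687 = ((3 + 1/(3*(-23 - 9))) - 1493) + 687 = ((3 + (⅓)/(-32)) - 1493) + 687 = ((3 + (⅓)*(-1/32)) - 1493) + 687 = ((3 - 1/96) - 1493) + 687 = (287/96 - 1493) + 687 = -143041/96 + 687 = -77089/96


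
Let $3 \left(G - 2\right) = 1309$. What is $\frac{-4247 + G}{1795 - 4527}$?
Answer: $\frac{5713}{4098} \approx 1.3941$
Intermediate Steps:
$G = \frac{1315}{3}$ ($G = 2 + \frac{1}{3} \cdot 1309 = 2 + \frac{1309}{3} = \frac{1315}{3} \approx 438.33$)
$\frac{-4247 + G}{1795 - 4527} = \frac{-4247 + \frac{1315}{3}}{1795 - 4527} = - \frac{11426}{3 \left(-2732\right)} = \left(- \frac{11426}{3}\right) \left(- \frac{1}{2732}\right) = \frac{5713}{4098}$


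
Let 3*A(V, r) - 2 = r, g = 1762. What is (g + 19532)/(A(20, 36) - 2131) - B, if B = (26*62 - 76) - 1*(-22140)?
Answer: -150524862/6355 ≈ -23686.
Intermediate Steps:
A(V, r) = ⅔ + r/3
B = 23676 (B = (1612 - 76) + 22140 = 1536 + 22140 = 23676)
(g + 19532)/(A(20, 36) - 2131) - B = (1762 + 19532)/((⅔ + (⅓)*36) - 2131) - 1*23676 = 21294/((⅔ + 12) - 2131) - 23676 = 21294/(38/3 - 2131) - 23676 = 21294/(-6355/3) - 23676 = 21294*(-3/6355) - 23676 = -63882/6355 - 23676 = -150524862/6355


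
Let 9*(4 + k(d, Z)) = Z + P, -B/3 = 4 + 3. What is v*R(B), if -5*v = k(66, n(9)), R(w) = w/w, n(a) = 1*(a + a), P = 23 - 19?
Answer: 14/45 ≈ 0.31111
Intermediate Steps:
P = 4
B = -21 (B = -3*(4 + 3) = -3*7 = -21)
n(a) = 2*a (n(a) = 1*(2*a) = 2*a)
R(w) = 1
k(d, Z) = -32/9 + Z/9 (k(d, Z) = -4 + (Z + 4)/9 = -4 + (4 + Z)/9 = -4 + (4/9 + Z/9) = -32/9 + Z/9)
v = 14/45 (v = -(-32/9 + (2*9)/9)/5 = -(-32/9 + (⅑)*18)/5 = -(-32/9 + 2)/5 = -⅕*(-14/9) = 14/45 ≈ 0.31111)
v*R(B) = (14/45)*1 = 14/45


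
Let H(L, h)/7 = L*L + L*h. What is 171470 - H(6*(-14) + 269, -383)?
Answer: 427880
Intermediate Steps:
H(L, h) = 7*L² + 7*L*h (H(L, h) = 7*(L*L + L*h) = 7*(L² + L*h) = 7*L² + 7*L*h)
171470 - H(6*(-14) + 269, -383) = 171470 - 7*(6*(-14) + 269)*((6*(-14) + 269) - 383) = 171470 - 7*(-84 + 269)*((-84 + 269) - 383) = 171470 - 7*185*(185 - 383) = 171470 - 7*185*(-198) = 171470 - 1*(-256410) = 171470 + 256410 = 427880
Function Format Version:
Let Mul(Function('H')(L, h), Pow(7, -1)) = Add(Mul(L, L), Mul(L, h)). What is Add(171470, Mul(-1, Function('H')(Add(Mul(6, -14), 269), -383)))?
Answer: 427880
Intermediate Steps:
Function('H')(L, h) = Add(Mul(7, Pow(L, 2)), Mul(7, L, h)) (Function('H')(L, h) = Mul(7, Add(Mul(L, L), Mul(L, h))) = Mul(7, Add(Pow(L, 2), Mul(L, h))) = Add(Mul(7, Pow(L, 2)), Mul(7, L, h)))
Add(171470, Mul(-1, Function('H')(Add(Mul(6, -14), 269), -383))) = Add(171470, Mul(-1, Mul(7, Add(Mul(6, -14), 269), Add(Add(Mul(6, -14), 269), -383)))) = Add(171470, Mul(-1, Mul(7, Add(-84, 269), Add(Add(-84, 269), -383)))) = Add(171470, Mul(-1, Mul(7, 185, Add(185, -383)))) = Add(171470, Mul(-1, Mul(7, 185, -198))) = Add(171470, Mul(-1, -256410)) = Add(171470, 256410) = 427880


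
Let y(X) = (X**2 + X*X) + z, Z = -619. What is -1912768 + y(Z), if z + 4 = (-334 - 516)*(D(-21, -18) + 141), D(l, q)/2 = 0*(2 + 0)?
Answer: -1266300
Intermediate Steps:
D(l, q) = 0 (D(l, q) = 2*(0*(2 + 0)) = 2*(0*2) = 2*0 = 0)
z = -119854 (z = -4 + (-334 - 516)*(0 + 141) = -4 - 850*141 = -4 - 119850 = -119854)
y(X) = -119854 + 2*X**2 (y(X) = (X**2 + X*X) - 119854 = (X**2 + X**2) - 119854 = 2*X**2 - 119854 = -119854 + 2*X**2)
-1912768 + y(Z) = -1912768 + (-119854 + 2*(-619)**2) = -1912768 + (-119854 + 2*383161) = -1912768 + (-119854 + 766322) = -1912768 + 646468 = -1266300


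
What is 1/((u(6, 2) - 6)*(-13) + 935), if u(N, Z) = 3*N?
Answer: 1/779 ≈ 0.0012837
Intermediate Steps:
1/((u(6, 2) - 6)*(-13) + 935) = 1/((3*6 - 6)*(-13) + 935) = 1/((18 - 6)*(-13) + 935) = 1/(12*(-13) + 935) = 1/(-156 + 935) = 1/779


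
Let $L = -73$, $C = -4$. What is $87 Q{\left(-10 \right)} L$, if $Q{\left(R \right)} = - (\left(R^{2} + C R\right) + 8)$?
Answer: $939948$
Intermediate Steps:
$Q{\left(R \right)} = -8 - R^{2} + 4 R$ ($Q{\left(R \right)} = - (\left(R^{2} - 4 R\right) + 8) = - (8 + R^{2} - 4 R) = -8 - R^{2} + 4 R$)
$87 Q{\left(-10 \right)} L = 87 \left(-8 - \left(-10\right)^{2} + 4 \left(-10\right)\right) \left(-73\right) = 87 \left(-8 - 100 - 40\right) \left(-73\right) = 87 \left(-148\right) \left(-73\right) = \left(-12876\right) \left(-73\right) = 939948$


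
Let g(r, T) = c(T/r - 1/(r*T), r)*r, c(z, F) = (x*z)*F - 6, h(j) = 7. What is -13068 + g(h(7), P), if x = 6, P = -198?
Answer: -707051/33 ≈ -21426.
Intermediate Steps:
c(z, F) = -6 + 6*F*z (c(z, F) = (6*z)*F - 6 = 6*F*z - 6 = -6 + 6*F*z)
g(r, T) = r*(-6 + 6*r*(T/r - 1/(T*r))) (g(r, T) = (-6 + 6*r*(T/r - 1/(r*T)))*r = (-6 + 6*r*(T/r - 1/(T*r)))*r = r*(-6 + 6*r*(T/r - 1/(T*r))))
-13068 + g(h(7), P) = -13068 + 6*7*(-1 + (-198)² - 1*(-198))/(-198) = -13068 + 6*7*(-1/198)*(-1 + 39204 + 198) = -13068 + 6*7*(-1/198)*39401 = -13068 - 275807/33 = -707051/33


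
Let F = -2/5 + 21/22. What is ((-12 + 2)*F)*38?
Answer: -2318/11 ≈ -210.73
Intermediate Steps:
F = 61/110 (F = -2*⅕ + 21*(1/22) = -⅖ + 21/22 = 61/110 ≈ 0.55455)
((-12 + 2)*F)*38 = ((-12 + 2)*(61/110))*38 = -10*61/110*38 = -61/11*38 = -2318/11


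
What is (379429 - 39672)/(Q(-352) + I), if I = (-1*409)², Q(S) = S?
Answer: 339757/166929 ≈ 2.0353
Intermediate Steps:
I = 167281 (I = (-409)² = 167281)
(379429 - 39672)/(Q(-352) + I) = (379429 - 39672)/(-352 + 167281) = 339757/166929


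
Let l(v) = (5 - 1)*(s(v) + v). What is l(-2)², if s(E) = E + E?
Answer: 576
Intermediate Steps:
s(E) = 2*E
l(v) = 12*v (l(v) = (5 - 1)*(2*v + v) = 4*(3*v) = 12*v)
l(-2)² = (12*(-2))² = (-24)² = 576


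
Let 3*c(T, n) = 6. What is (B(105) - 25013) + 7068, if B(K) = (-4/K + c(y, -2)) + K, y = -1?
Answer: -1872994/105 ≈ -17838.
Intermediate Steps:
c(T, n) = 2 (c(T, n) = (1/3)*6 = 2)
B(K) = 2 + K - 4/K (B(K) = (-4/K + 2) + K = (2 - 4/K) + K = 2 + K - 4/K)
(B(105) - 25013) + 7068 = ((2 + 105 - 4/105) - 25013) + 7068 = (11231/105 - 25013) + 7068 = -2615134/105 + 7068 = -1872994/105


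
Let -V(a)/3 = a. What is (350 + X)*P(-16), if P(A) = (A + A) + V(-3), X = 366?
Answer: -16468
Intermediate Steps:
V(a) = -3*a
P(A) = 9 + 2*A (P(A) = (A + A) - 3*(-3) = 2*A + 9 = 9 + 2*A)
(350 + X)*P(-16) = (350 + 366)*(9 + 2*(-16)) = 716*(9 - 32) = 716*(-23) = -16468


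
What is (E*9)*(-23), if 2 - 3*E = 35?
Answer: 2277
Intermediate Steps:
E = -11 (E = ⅔ - ⅓*35 = ⅔ - 35/3 = -11)
(E*9)*(-23) = -11*9*(-23) = -99*(-23) = 2277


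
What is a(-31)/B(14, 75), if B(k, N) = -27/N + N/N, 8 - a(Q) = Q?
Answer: 975/16 ≈ 60.938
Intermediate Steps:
a(Q) = 8 - Q
B(k, N) = 1 - 27/N (B(k, N) = -27/N + 1 = 1 - 27/N)
a(-31)/B(14, 75) = (8 - 1*(-31))/(((-27 + 75)/75)) = (8 + 31)/(((1/75)*48)) = 39/(16/25) = 39*(25/16) = 975/16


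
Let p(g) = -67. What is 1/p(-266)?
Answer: -1/67 ≈ -0.014925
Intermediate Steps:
1/p(-266) = 1/(-67) = -1/67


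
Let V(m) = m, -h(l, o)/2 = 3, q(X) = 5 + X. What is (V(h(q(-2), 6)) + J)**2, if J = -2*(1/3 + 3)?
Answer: 1444/9 ≈ 160.44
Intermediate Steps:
h(l, o) = -6 (h(l, o) = -2*3 = -6)
J = -20/3 (J = -2*(1/3 + 3) = -2*10/3 = -20/3 ≈ -6.6667)
(V(h(q(-2), 6)) + J)**2 = (-6 - 20/3)**2 = (-38/3)**2 = 1444/9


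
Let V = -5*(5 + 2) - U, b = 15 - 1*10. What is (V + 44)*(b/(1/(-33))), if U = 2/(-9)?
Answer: -4565/3 ≈ -1521.7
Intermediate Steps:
U = -2/9 (U = 2*(-1/9) = -2/9 ≈ -0.22222)
b = 5 (b = 15 - 10 = 5)
V = -313/9 (V = -5*(5 + 2) - 1*(-2/9) = -5*7 + 2/9 = -35 + 2/9 = -313/9 ≈ -34.778)
(V + 44)*(b/(1/(-33))) = (-313/9 + 44)*(5/(1/(-33))) = 83*(5/(-1/33))/9 = 83*(5*(-33))/9 = (83/9)*(-165) = -4565/3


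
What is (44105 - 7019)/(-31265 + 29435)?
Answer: -6181/305 ≈ -20.266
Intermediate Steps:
(44105 - 7019)/(-31265 + 29435) = 37086/(-1830) = 37086*(-1/1830) = -6181/305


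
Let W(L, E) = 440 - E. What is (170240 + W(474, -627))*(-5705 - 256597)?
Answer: -44934168714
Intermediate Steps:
(170240 + W(474, -627))*(-5705 - 256597) = (170240 + (440 - 1*(-627)))*(-5705 - 256597) = (170240 + (440 + 627))*(-262302) = (170240 + 1067)*(-262302) = 171307*(-262302) = -44934168714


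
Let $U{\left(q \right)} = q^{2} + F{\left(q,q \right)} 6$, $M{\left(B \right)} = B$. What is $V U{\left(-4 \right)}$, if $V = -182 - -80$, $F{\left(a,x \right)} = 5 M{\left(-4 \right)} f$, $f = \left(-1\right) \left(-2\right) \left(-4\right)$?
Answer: $-99552$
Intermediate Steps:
$f = -8$ ($f = 2 \left(-4\right) = -8$)
$F{\left(a,x \right)} = 160$ ($F{\left(a,x \right)} = 5 \left(-4\right) \left(-8\right) = \left(-20\right) \left(-8\right) = 160$)
$U{\left(q \right)} = 960 + q^{2}$ ($U{\left(q \right)} = q^{2} + 160 \cdot 6 = q^{2} + 960 = 960 + q^{2}$)
$V = -102$ ($V = -182 + 80 = -102$)
$V U{\left(-4 \right)} = - 102 \left(960 + \left(-4\right)^{2}\right) = - 102 \left(960 + 16\right) = \left(-102\right) 976 = -99552$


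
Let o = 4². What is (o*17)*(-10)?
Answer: -2720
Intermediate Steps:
o = 16
(o*17)*(-10) = (16*17)*(-10) = 272*(-10) = -2720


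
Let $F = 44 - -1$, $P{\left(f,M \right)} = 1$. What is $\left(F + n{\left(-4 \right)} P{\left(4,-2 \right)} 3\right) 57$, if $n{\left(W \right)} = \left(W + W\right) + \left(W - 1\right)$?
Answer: $342$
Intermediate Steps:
$n{\left(W \right)} = -1 + 3 W$ ($n{\left(W \right)} = 2 W + \left(W - 1\right) = 2 W + \left(-1 + W\right) = -1 + 3 W$)
$F = 45$ ($F = 44 + 1 = 45$)
$\left(F + n{\left(-4 \right)} P{\left(4,-2 \right)} 3\right) 57 = \left(45 + \left(-1 + 3 \left(-4\right)\right) 1 \cdot 3\right) 57 = \left(45 + \left(-1 - 12\right) 1 \cdot 3\right) 57 = \left(45 + \left(-13\right) 1 \cdot 3\right) 57 = \left(45 - 39\right) 57 = 6 \cdot 57 = 342$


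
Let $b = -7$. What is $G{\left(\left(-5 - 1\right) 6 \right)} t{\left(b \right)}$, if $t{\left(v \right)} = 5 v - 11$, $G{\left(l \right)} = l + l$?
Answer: $3312$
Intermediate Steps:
$G{\left(l \right)} = 2 l$
$t{\left(v \right)} = -11 + 5 v$
$G{\left(\left(-5 - 1\right) 6 \right)} t{\left(b \right)} = 2 \left(-5 - 1\right) 6 \left(-11 + 5 \left(-7\right)\right) = 2 \left(\left(-6\right) 6\right) \left(-11 - 35\right) = 2 \left(-36\right) \left(-46\right) = \left(-72\right) \left(-46\right) = 3312$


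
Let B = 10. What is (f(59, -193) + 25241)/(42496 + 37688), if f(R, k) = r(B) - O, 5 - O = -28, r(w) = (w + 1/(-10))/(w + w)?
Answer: 387823/1233600 ≈ 0.31438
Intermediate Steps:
r(w) = (-1/10 + w)/(2*w) (r(w) = (w - 1/10)/((2*w)) = (-1/10 + w)*(1/(2*w)) = (-1/10 + w)/(2*w))
O = 33 (O = 5 - 1*(-28) = 5 + 28 = 33)
f(R, k) = -6501/200 (f(R, k) = (1/20)*(-1 + 10*10)/10 - 1*33 = (1/20)*(1/10)*(-1 + 100) - 33 = (1/20)*(1/10)*99 - 33 = 99/200 - 33 = -6501/200)
(f(59, -193) + 25241)/(42496 + 37688) = (-6501/200 + 25241)/(42496 + 37688) = (5041699/200)/80184 = (5041699/200)*(1/80184) = 387823/1233600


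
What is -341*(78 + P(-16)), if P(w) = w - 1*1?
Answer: -20801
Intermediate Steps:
P(w) = -1 + w (P(w) = w - 1 = -1 + w)
-341*(78 + P(-16)) = -341*(78 + (-1 - 16)) = -341*(78 - 17) = -341*61 = -20801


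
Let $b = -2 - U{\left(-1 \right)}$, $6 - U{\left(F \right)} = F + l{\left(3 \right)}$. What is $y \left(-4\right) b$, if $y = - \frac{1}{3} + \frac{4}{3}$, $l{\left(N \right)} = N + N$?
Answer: $12$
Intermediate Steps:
$l{\left(N \right)} = 2 N$
$y = 1$ ($y = \left(-1\right) \frac{1}{3} + 4 \cdot \frac{1}{3} = - \frac{1}{3} + \frac{4}{3} = 1$)
$U{\left(F \right)} = - F$ ($U{\left(F \right)} = 6 - \left(F + 2 \cdot 3\right) = 6 - \left(F + 6\right) = 6 - \left(6 + F\right) = - F$)
$b = -3$ ($b = -2 - \left(-1\right) \left(-1\right) = -2 - 1 = -3$)
$y \left(-4\right) b = 1 \left(-4\right) \left(-3\right) = \left(-4\right) \left(-3\right) = 12$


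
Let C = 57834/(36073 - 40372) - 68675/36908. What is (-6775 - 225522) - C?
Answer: -12285184206009/52889164 ≈ -2.3228e+5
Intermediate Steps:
C = -809923699/52889164 (C = 57834/(-4299) - 68675*1/36908 = 57834*(-1/4299) - 68675/36908 = -19278/1433 - 68675/36908 = -809923699/52889164 ≈ -15.314)
(-6775 - 225522) - C = (-6775 - 225522) - 1*(-809923699/52889164) = -232297 + 809923699/52889164 = -12285184206009/52889164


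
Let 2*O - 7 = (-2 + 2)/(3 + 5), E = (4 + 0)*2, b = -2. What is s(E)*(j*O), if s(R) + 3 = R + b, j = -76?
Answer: -798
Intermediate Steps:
E = 8 (E = 4*2 = 8)
O = 7/2 (O = 7/2 + ((-2 + 2)/(3 + 5))/2 = 7/2 + (0/8)/2 = 7/2 + (0*(1/8))/2 = 7/2 + (1/2)*0 = 7/2 + 0 = 7/2 ≈ 3.5000)
s(R) = -5 + R (s(R) = -3 + (R - 2) = -3 + (-2 + R) = -5 + R)
s(E)*(j*O) = (-5 + 8)*(-76*7/2) = 3*(-266) = -798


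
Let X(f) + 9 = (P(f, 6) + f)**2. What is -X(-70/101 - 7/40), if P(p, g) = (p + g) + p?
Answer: -41316561/16321600 ≈ -2.5314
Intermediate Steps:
P(p, g) = g + 2*p (P(p, g) = (g + p) + p = g + 2*p)
X(f) = -9 + (6 + 3*f)**2 (X(f) = -9 + ((6 + 2*f) + f)**2 = -9 + (6 + 3*f)**2)
-X(-70/101 - 7/40) = -(-9 + 9*(2 + (-70/101 - 7/40))**2) = -(-9 + 9*(2 - 3507/4040)**2) = -(-9 + 9*(4573/4040)**2) = -(-9 + 9*(20912329/16321600)) = -(-9 + 188210961/16321600) = -1*41316561/16321600 = -41316561/16321600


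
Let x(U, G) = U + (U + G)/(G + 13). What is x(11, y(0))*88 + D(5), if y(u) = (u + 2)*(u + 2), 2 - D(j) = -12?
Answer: 18014/17 ≈ 1059.6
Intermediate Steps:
D(j) = 14 (D(j) = 2 - 1*(-12) = 2 + 12 = 14)
y(u) = (2 + u)² (y(u) = (2 + u)*(2 + u) = (2 + u)²)
x(U, G) = U + (G + U)/(13 + G)
x(11, y(0))*88 + D(5) = (((2 + 0)² + 14*11 + (2 + 0)²*11)/(13 + (2 + 0)²))*88 + 14 = ((2² + 154 + 2²*11)/(13 + 2²))*88 + 14 = ((4 + 154 + 4*11)/(13 + 4))*88 + 14 = ((4 + 154 + 44)/17)*88 + 14 = ((1/17)*202)*88 + 14 = (202/17)*88 + 14 = 17776/17 + 14 = 18014/17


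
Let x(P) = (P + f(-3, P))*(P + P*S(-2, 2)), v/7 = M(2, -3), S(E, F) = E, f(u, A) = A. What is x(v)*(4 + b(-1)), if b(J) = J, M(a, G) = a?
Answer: -1176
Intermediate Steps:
v = 14 (v = 7*2 = 14)
x(P) = -2*P² (x(P) = (P + P)*(P + P*(-2)) = (2*P)*(P - 2*P) = (2*P)*(-P) = -2*P²)
x(v)*(4 + b(-1)) = (-2*14²)*(4 - 1) = -2*196*3 = -392*3 = -1176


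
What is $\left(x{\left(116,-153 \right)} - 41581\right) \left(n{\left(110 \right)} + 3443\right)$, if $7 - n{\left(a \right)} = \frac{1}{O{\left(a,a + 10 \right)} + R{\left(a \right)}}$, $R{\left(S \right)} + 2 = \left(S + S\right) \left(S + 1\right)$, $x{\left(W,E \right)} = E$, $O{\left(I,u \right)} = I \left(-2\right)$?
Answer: $- \frac{1742041826833}{12099} \approx -1.4398 \cdot 10^{8}$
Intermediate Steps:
$O{\left(I,u \right)} = - 2 I$
$R{\left(S \right)} = -2 + 2 S \left(1 + S\right)$ ($R{\left(S \right)} = -2 + \left(S + S\right) \left(S + 1\right) = -2 + 2 S \left(1 + S\right)$)
$n{\left(a \right)} = 7 - \frac{1}{-2 + 2 a^{2}}$ ($n{\left(a \right)} = 7 - \frac{1}{- 2 a + \left(-2 + 2 a + 2 a^{2}\right)} = 7 - \frac{1}{-2 + 2 a^{2}}$)
$\left(x{\left(116,-153 \right)} - 41581\right) \left(n{\left(110 \right)} + 3443\right) = \left(-153 - 41581\right) \left(\frac{-15 + 14 \cdot 110^{2}}{2 \left(-1 + 110^{2}\right)} + 3443\right) = - 41734 \left(\frac{-15 + 14 \cdot 12100}{2 \left(-1 + 12100\right)} + 3443\right) = - 41734 \left(\frac{-15 + 169400}{2 \cdot 12099} + 3443\right) = - 41734 \left(\frac{1}{2} \cdot \frac{1}{12099} \cdot 169385 + 3443\right) = - 41734 \left(\frac{169385}{24198} + 3443\right) = \left(-41734\right) \frac{83483099}{24198} = - \frac{1742041826833}{12099}$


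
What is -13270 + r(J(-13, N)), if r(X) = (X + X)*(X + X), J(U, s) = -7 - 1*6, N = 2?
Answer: -12594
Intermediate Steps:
J(U, s) = -13 (J(U, s) = -7 - 6 = -13)
r(X) = 4*X**2 (r(X) = (2*X)*(2*X) = 4*X**2)
-13270 + r(J(-13, N)) = -13270 + 4*(-13)**2 = -13270 + 4*169 = -13270 + 676 = -12594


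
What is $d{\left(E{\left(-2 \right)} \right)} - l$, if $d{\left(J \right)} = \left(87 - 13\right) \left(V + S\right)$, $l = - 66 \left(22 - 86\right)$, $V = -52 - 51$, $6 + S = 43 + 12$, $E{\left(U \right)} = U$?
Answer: $-8220$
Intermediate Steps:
$S = 49$ ($S = -6 + \left(43 + 12\right) = -6 + 55 = 49$)
$V = -103$ ($V = -52 - 51 = -103$)
$l = 4224$ ($l = \left(-66\right) \left(-64\right) = 4224$)
$d{\left(J \right)} = -3996$ ($d{\left(J \right)} = \left(87 - 13\right) \left(-103 + 49\right) = 74 \left(-54\right) = -3996$)
$d{\left(E{\left(-2 \right)} \right)} - l = -3996 - 4224 = -8220$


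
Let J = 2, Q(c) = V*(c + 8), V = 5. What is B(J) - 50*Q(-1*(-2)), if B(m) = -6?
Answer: -2506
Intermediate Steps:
Q(c) = 40 + 5*c (Q(c) = 5*(c + 8) = 5*(8 + c) = 40 + 5*c)
B(J) - 50*Q(-1*(-2)) = -6 - 50*(40 + 5*(-1*(-2))) = -6 - 50*(40 + 5*2) = -6 - 50*(40 + 10) = -6 - 50*50 = -6 - 2500 = -2506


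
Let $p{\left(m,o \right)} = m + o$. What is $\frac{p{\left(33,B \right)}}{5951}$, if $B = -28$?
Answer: $\frac{5}{5951} \approx 0.00084019$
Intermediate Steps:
$\frac{p{\left(33,B \right)}}{5951} = \frac{33 - 28}{5951} = 5 \cdot \frac{1}{5951} = \frac{5}{5951}$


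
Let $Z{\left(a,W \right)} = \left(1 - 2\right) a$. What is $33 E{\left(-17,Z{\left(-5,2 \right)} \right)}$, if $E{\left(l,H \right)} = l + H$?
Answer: $-396$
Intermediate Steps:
$Z{\left(a,W \right)} = - a$
$E{\left(l,H \right)} = H + l$
$33 E{\left(-17,Z{\left(-5,2 \right)} \right)} = 33 \left(\left(-1\right) \left(-5\right) - 17\right) = 33 \left(5 - 17\right) = 33 \left(-12\right) = -396$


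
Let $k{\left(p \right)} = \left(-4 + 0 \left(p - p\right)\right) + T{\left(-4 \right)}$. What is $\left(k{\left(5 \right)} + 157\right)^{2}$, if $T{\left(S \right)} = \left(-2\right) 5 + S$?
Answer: $19321$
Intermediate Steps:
$T{\left(S \right)} = -10 + S$
$k{\left(p \right)} = -18$ ($k{\left(p \right)} = \left(-4 + 0 \left(p - p\right)\right) - 14 = \left(-4 + 0 \cdot 0\right) - 14 = \left(-4 + 0\right) - 14 = -4 - 14 = -18$)
$\left(k{\left(5 \right)} + 157\right)^{2} = \left(-18 + 157\right)^{2} = 139^{2} = 19321$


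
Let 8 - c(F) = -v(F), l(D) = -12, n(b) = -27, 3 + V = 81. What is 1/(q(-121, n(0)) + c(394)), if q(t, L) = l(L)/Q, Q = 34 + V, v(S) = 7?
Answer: 28/417 ≈ 0.067146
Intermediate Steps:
V = 78 (V = -3 + 81 = 78)
c(F) = 15 (c(F) = 8 - (-1)*7 = 8 - 1*(-7) = 8 + 7 = 15)
Q = 112 (Q = 34 + 78 = 112)
q(t, L) = -3/28 (q(t, L) = -12/112 = -12*1/112 = -3/28)
1/(q(-121, n(0)) + c(394)) = 1/(-3/28 + 15) = 1/(417/28) = 28/417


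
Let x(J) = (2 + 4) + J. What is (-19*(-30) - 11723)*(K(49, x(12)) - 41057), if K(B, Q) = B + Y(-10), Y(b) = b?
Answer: 457473754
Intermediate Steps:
x(J) = 6 + J
K(B, Q) = -10 + B (K(B, Q) = B - 10 = -10 + B)
(-19*(-30) - 11723)*(K(49, x(12)) - 41057) = (-19*(-30) - 11723)*((-10 + 49) - 41057) = (570 - 11723)*(39 - 41057) = -11153*(-41018) = 457473754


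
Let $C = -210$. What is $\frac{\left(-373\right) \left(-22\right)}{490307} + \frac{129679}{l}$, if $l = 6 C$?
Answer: $- \frac{63572181893}{617786820} \approx -102.9$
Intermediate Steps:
$l = -1260$ ($l = 6 \left(-210\right) = -1260$)
$\frac{\left(-373\right) \left(-22\right)}{490307} + \frac{129679}{l} = \frac{\left(-373\right) \left(-22\right)}{490307} + \frac{129679}{-1260} = 8206 \cdot \frac{1}{490307} + 129679 \left(- \frac{1}{1260}\right) = \frac{8206}{490307} - \frac{129679}{1260} = - \frac{63572181893}{617786820}$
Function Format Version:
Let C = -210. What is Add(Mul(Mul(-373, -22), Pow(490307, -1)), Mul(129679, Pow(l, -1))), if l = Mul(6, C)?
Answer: Rational(-63572181893, 617786820) ≈ -102.90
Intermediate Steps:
l = -1260 (l = Mul(6, -210) = -1260)
Add(Mul(Mul(-373, -22), Pow(490307, -1)), Mul(129679, Pow(l, -1))) = Add(Mul(Mul(-373, -22), Pow(490307, -1)), Mul(129679, Pow(-1260, -1))) = Add(Mul(8206, Rational(1, 490307)), Mul(129679, Rational(-1, 1260))) = Add(Rational(8206, 490307), Rational(-129679, 1260)) = Rational(-63572181893, 617786820)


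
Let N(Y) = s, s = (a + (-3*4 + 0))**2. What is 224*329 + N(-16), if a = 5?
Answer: 73745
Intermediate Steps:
s = 49 (s = (5 + (-3*4 + 0))**2 = (5 + (-12 + 0))**2 = (5 - 12)**2 = (-7)**2 = 49)
N(Y) = 49
224*329 + N(-16) = 224*329 + 49 = 73696 + 49 = 73745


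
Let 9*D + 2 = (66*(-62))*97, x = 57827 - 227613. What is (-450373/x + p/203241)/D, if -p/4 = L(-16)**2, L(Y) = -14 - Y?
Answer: -274594626951/4565638195955492 ≈ -6.0144e-5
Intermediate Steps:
p = -16 (p = -4*(-14 - 1*(-16))**2 = -4*(-14 + 16)**2 = -4*2**2 = -4*4 = -16)
x = -169786
D = -396926/9 (D = -2/9 + ((66*(-62))*97)/9 = -2/9 + (-4092*97)/9 = -2/9 + (1/9)*(-396924) = -2/9 - 132308/3 = -396926/9 ≈ -44103.)
(-450373/x + p/203241)/D = (-450373/(-169786) - 16/203241)/(-396926/9) = (-450373*(-1/169786) - 16*1/203241)*(-9/396926) = (450373/169786 - 16/203241)*(-9/396926) = (91531542317/34507476426)*(-9/396926) = -274594626951/4565638195955492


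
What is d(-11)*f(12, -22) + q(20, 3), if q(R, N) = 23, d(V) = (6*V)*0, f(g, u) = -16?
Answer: 23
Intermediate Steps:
d(V) = 0
d(-11)*f(12, -22) + q(20, 3) = 0*(-16) + 23 = 0 + 23 = 23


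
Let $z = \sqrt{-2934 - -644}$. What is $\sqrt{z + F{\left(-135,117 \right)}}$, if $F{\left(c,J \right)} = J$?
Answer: $\sqrt{117 + i \sqrt{2290}} \approx 11.032 + 2.1689 i$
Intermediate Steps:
$z = i \sqrt{2290}$ ($z = \sqrt{-2934 + \left(649 - 5\right)} = \sqrt{-2934 + 644} = \sqrt{-2290} = i \sqrt{2290} \approx 47.854 i$)
$\sqrt{z + F{\left(-135,117 \right)}} = \sqrt{i \sqrt{2290} + 117} = \sqrt{117 + i \sqrt{2290}}$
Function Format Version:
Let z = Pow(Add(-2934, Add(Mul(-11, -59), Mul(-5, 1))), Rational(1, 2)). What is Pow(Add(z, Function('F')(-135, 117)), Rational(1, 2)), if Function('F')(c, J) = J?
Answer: Pow(Add(117, Mul(I, Pow(2290, Rational(1, 2)))), Rational(1, 2)) ≈ Add(11.032, Mul(2.1689, I))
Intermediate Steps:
z = Mul(I, Pow(2290, Rational(1, 2))) (z = Pow(Add(-2934, Add(649, -5)), Rational(1, 2)) = Pow(Add(-2934, 644), Rational(1, 2)) = Pow(-2290, Rational(1, 2)) = Mul(I, Pow(2290, Rational(1, 2))) ≈ Mul(47.854, I))
Pow(Add(z, Function('F')(-135, 117)), Rational(1, 2)) = Pow(Add(Mul(I, Pow(2290, Rational(1, 2))), 117), Rational(1, 2)) = Pow(Add(117, Mul(I, Pow(2290, Rational(1, 2)))), Rational(1, 2))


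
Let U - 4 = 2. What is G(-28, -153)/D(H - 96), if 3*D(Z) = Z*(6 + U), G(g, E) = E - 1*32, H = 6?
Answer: 37/72 ≈ 0.51389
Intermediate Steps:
U = 6 (U = 4 + 2 = 6)
G(g, E) = -32 + E (G(g, E) = E - 32 = -32 + E)
D(Z) = 4*Z (D(Z) = (Z*(6 + 6))/3 = (Z*12)/3 = (12*Z)/3 = 4*Z)
G(-28, -153)/D(H - 96) = (-32 - 153)/((4*(6 - 96))) = -185/(4*(-90)) = -185/(-360) = -185*(-1/360) = 37/72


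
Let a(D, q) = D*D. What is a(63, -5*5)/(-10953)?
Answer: -441/1217 ≈ -0.36237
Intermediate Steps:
a(D, q) = D**2
a(63, -5*5)/(-10953) = 63**2/(-10953) = 3969*(-1/10953) = -441/1217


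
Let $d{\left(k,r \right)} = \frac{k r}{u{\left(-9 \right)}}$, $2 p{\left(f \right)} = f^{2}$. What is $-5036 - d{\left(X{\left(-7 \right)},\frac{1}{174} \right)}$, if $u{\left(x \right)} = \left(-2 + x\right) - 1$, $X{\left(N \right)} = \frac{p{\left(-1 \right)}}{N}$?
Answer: $- \frac{147212353}{29232} \approx -5036.0$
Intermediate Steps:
$p{\left(f \right)} = \frac{f^{2}}{2}$
$X{\left(N \right)} = \frac{1}{2 N}$ ($X{\left(N \right)} = \frac{\frac{1}{2} \left(-1\right)^{2}}{N} = \frac{\frac{1}{2} \cdot 1}{N} = \frac{1}{2 N}$)
$u{\left(x \right)} = -3 + x$
$d{\left(k,r \right)} = - \frac{k r}{12}$ ($d{\left(k,r \right)} = \frac{k r}{-3 - 9} = \frac{k r}{-12} = k r \left(- \frac{1}{12}\right) = - \frac{k r}{12}$)
$-5036 - d{\left(X{\left(-7 \right)},\frac{1}{174} \right)} = -5036 - - \frac{\frac{1}{2} \frac{1}{-7}}{12 \cdot 174} = -5036 - \left(- \frac{1}{12}\right) \frac{1}{2} \left(- \frac{1}{7}\right) \frac{1}{174} = -5036 - \left(- \frac{1}{12}\right) \left(- \frac{1}{14}\right) \frac{1}{174} = -5036 - \frac{1}{29232} = - \frac{147212353}{29232}$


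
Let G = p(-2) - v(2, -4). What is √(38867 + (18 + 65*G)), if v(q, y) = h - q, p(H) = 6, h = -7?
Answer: 2*√9965 ≈ 199.65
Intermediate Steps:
v(q, y) = -7 - q
G = 15 (G = 6 - (-7 - 1*2) = 6 - (-7 - 2) = 6 - 1*(-9) = 6 + 9 = 15)
√(38867 + (18 + 65*G)) = √(38867 + (18 + 65*15)) = √(38867 + (18 + 975)) = √(38867 + 993) = √39860 = 2*√9965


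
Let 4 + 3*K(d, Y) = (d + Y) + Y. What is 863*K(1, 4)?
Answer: 4315/3 ≈ 1438.3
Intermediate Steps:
K(d, Y) = -4/3 + d/3 + 2*Y/3 (K(d, Y) = -4/3 + ((d + Y) + Y)/3 = -4/3 + ((Y + d) + Y)/3 = -4/3 + (d + 2*Y)/3 = -4/3 + (d/3 + 2*Y/3) = -4/3 + d/3 + 2*Y/3)
863*K(1, 4) = 863*(-4/3 + (⅓)*1 + (⅔)*4) = 863*(-4/3 + ⅓ + 8/3) = 863*(5/3) = 4315/3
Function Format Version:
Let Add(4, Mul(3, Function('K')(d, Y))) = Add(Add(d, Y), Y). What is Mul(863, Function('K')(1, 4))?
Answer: Rational(4315, 3) ≈ 1438.3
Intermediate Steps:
Function('K')(d, Y) = Add(Rational(-4, 3), Mul(Rational(1, 3), d), Mul(Rational(2, 3), Y)) (Function('K')(d, Y) = Add(Rational(-4, 3), Mul(Rational(1, 3), Add(Add(d, Y), Y))) = Add(Rational(-4, 3), Mul(Rational(1, 3), Add(Add(Y, d), Y))) = Add(Rational(-4, 3), Mul(Rational(1, 3), Add(d, Mul(2, Y)))) = Add(Rational(-4, 3), Add(Mul(Rational(1, 3), d), Mul(Rational(2, 3), Y))) = Add(Rational(-4, 3), Mul(Rational(1, 3), d), Mul(Rational(2, 3), Y)))
Mul(863, Function('K')(1, 4)) = Mul(863, Add(Rational(-4, 3), Mul(Rational(1, 3), 1), Mul(Rational(2, 3), 4))) = Mul(863, Add(Rational(-4, 3), Rational(1, 3), Rational(8, 3))) = Mul(863, Rational(5, 3)) = Rational(4315, 3)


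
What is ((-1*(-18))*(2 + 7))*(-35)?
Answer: -5670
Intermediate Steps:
((-1*(-18))*(2 + 7))*(-35) = (18*9)*(-35) = 162*(-35) = -5670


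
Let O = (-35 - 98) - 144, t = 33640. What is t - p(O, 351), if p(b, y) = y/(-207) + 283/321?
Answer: 248370130/7383 ≈ 33641.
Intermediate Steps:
O = -277 (O = -133 - 144 = -277)
p(b, y) = 283/321 - y/207 (p(b, y) = y*(-1/207) + 283*(1/321) = -y/207 + 283/321 = 283/321 - y/207)
t - p(O, 351) = 33640 - (283/321 - 1/207*351) = 33640 - (283/321 - 39/23) = 33640 - 1*(-6010/7383) = 33640 + 6010/7383 = 248370130/7383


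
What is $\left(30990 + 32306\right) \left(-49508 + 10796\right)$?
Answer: $-2450314752$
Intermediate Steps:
$\left(30990 + 32306\right) \left(-49508 + 10796\right) = 63296 \left(-38712\right) = -2450314752$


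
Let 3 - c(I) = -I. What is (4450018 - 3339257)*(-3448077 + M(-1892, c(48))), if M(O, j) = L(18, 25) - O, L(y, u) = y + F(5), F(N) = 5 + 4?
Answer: -3827857906238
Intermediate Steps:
F(N) = 9
c(I) = 3 + I (c(I) = 3 - (-1)*I = 3 + I)
L(y, u) = 9 + y (L(y, u) = y + 9 = 9 + y)
M(O, j) = 27 - O (M(O, j) = (9 + 18) - O = 27 - O)
(4450018 - 3339257)*(-3448077 + M(-1892, c(48))) = (4450018 - 3339257)*(-3448077 + (27 - 1*(-1892))) = 1110761*(-3448077 + (27 + 1892)) = 1110761*(-3448077 + 1919) = 1110761*(-3446158) = -3827857906238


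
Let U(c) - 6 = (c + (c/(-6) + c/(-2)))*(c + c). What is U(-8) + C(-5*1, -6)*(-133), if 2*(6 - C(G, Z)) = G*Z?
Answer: 3737/3 ≈ 1245.7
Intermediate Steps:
C(G, Z) = 6 - G*Z/2
U(c) = 6 + 2*c**2/3 (U(c) = 6 + (c + (c/(-6) + c/(-2)))*(c + c) = 6 + (c + (c*(-1/6) + c*(-1/2)))*(2*c) = 6 + (c + (-c/6 - c/2))*(2*c) = 6 + (c - 2*c/3)*(2*c) = 6 + (c/3)*(2*c) = 6 + 2*c**2/3)
U(-8) + C(-5*1, -6)*(-133) = (6 + (2/3)*(-8)**2) + (6 - 1/2*(-5*1)*(-6))*(-133) = (6 + (2/3)*64) + (6 - 1/2*(-5)*(-6))*(-133) = (6 + 128/3) + (6 - 15)*(-133) = 146/3 - 9*(-133) = 146/3 + 1197 = 3737/3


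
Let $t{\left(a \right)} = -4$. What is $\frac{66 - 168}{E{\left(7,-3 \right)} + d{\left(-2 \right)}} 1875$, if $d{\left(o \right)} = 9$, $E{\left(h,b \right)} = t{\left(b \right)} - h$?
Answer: $95625$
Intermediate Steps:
$E{\left(h,b \right)} = -4 - h$
$\frac{66 - 168}{E{\left(7,-3 \right)} + d{\left(-2 \right)}} 1875 = \frac{66 - 168}{\left(-4 - 7\right) + 9} \cdot 1875 = - \frac{102}{\left(-4 - 7\right) + 9} \cdot 1875 = - \frac{102}{-11 + 9} \cdot 1875 = - \frac{102}{-2} \cdot 1875 = \left(-102\right) \left(- \frac{1}{2}\right) 1875 = 51 \cdot 1875 = 95625$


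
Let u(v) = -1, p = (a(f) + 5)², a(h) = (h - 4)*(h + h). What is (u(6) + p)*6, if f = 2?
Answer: 48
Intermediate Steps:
a(h) = 2*h*(-4 + h) (a(h) = (-4 + h)*(2*h) = 2*h*(-4 + h))
p = 9 (p = (2*2*(-4 + 2) + 5)² = (2*2*(-2) + 5)² = (-8 + 5)² = (-3)² = 9)
(u(6) + p)*6 = (-1 + 9)*6 = 8*6 = 48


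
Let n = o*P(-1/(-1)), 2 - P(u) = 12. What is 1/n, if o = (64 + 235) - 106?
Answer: -1/1930 ≈ -0.00051813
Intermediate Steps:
P(u) = -10 (P(u) = 2 - 1*12 = 2 - 12 = -10)
o = 193 (o = 299 - 106 = 193)
n = -1930 (n = 193*(-10) = -1930)
1/n = 1/(-1930) = -1/1930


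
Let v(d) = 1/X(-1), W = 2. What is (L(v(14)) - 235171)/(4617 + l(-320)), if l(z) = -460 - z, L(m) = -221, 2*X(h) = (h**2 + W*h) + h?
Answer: -235392/4477 ≈ -52.578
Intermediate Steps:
X(h) = h**2/2 + 3*h/2 (X(h) = ((h**2 + 2*h) + h)/2 = (h**2 + 3*h)/2 = h**2/2 + 3*h/2)
v(d) = -1 (v(d) = 1/((1/2)*(-1)*(3 - 1)) = 1/((1/2)*(-1)*2) = 1/(-1) = -1)
(L(v(14)) - 235171)/(4617 + l(-320)) = (-221 - 235171)/(4617 + (-460 - 1*(-320))) = -235392/(4617 + (-460 + 320)) = -235392/(4617 - 140) = -235392/4477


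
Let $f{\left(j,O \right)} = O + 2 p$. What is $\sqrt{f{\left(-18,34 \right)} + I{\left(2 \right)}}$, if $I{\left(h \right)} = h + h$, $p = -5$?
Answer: $2 \sqrt{7} \approx 5.2915$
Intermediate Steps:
$f{\left(j,O \right)} = -10 + O$ ($f{\left(j,O \right)} = O + 2 \left(-5\right) = O - 10 = -10 + O$)
$I{\left(h \right)} = 2 h$
$\sqrt{f{\left(-18,34 \right)} + I{\left(2 \right)}} = \sqrt{\left(-10 + 34\right) + 2 \cdot 2} = \sqrt{24 + 4} = \sqrt{28} = 2 \sqrt{7}$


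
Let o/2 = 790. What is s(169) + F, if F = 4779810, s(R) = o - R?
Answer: 4781221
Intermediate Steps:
o = 1580 (o = 2*790 = 1580)
s(R) = 1580 - R
s(169) + F = (1580 - 1*169) + 4779810 = (1580 - 169) + 4779810 = 1411 + 4779810 = 4781221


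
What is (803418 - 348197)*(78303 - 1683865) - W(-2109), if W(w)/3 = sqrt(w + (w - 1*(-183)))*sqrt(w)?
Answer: -730885539202 + 9*sqrt(945535) ≈ -7.3089e+11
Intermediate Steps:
W(w) = 3*sqrt(w)*sqrt(183 + 2*w) (W(w) = 3*(sqrt(w + (w - 1*(-183)))*sqrt(w)) = 3*(sqrt(w + (w + 183))*sqrt(w)) = 3*(sqrt(w + (183 + w))*sqrt(w)) = 3*(sqrt(183 + 2*w)*sqrt(w)) = 3*(sqrt(w)*sqrt(183 + 2*w)) = 3*sqrt(w)*sqrt(183 + 2*w))
(803418 - 348197)*(78303 - 1683865) - W(-2109) = (803418 - 348197)*(78303 - 1683865) - 3*sqrt(-2109)*sqrt(183 + 2*(-2109)) = 455221*(-1605562) - 3*I*sqrt(2109)*sqrt(183 - 4218) = -730885539202 - 3*I*sqrt(2109)*sqrt(-4035) = -730885539202 - 3*I*sqrt(2109)*I*sqrt(4035) = -730885539202 - (-9)*sqrt(945535) = -730885539202 + 9*sqrt(945535)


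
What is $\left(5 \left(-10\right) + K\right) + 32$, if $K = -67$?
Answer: $-85$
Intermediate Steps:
$\left(5 \left(-10\right) + K\right) + 32 = \left(5 \left(-10\right) - 67\right) + 32 = \left(-50 - 67\right) + 32 = -117 + 32 = -85$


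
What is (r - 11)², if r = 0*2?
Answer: 121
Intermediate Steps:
r = 0
(r - 11)² = (0 - 11)² = (-11)² = 121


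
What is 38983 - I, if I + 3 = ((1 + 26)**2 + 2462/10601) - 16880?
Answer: 584504875/10601 ≈ 55137.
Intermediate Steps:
I = -171246092/10601 (I = -3 + (((1 + 26)**2 + 2462/10601) - 16880) = -3 + ((27**2 + 2462*(1/10601)) - 16880) = -3 + ((729 + 2462/10601) - 16880) = -3 + (7730591/10601 - 16880) = -3 - 171214289/10601 = -171246092/10601 ≈ -16154.)
38983 - I = 38983 - 1*(-171246092/10601) = 38983 + 171246092/10601 = 584504875/10601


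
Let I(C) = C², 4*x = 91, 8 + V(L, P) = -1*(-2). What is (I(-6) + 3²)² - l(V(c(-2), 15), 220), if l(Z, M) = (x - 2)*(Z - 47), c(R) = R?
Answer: 12499/4 ≈ 3124.8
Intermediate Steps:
V(L, P) = -6 (V(L, P) = -8 - 1*(-2) = -8 + 2 = -6)
x = 91/4 (x = (¼)*91 = 91/4 ≈ 22.750)
l(Z, M) = -3901/4 + 83*Z/4 (l(Z, M) = (91/4 - 2)*(Z - 47) = 83*(-47 + Z)/4 = -3901/4 + 83*Z/4)
(I(-6) + 3²)² - l(V(c(-2), 15), 220) = ((-6)² + 3²)² - (-3901/4 + (83/4)*(-6)) = (36 + 9)² - (-3901/4 - 249/2) = 45² - 1*(-4399/4) = 2025 + 4399/4 = 12499/4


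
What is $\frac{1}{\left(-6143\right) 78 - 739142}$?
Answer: $- \frac{1}{1218296} \approx -8.2082 \cdot 10^{-7}$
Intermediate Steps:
$\frac{1}{\left(-6143\right) 78 - 739142} = \frac{1}{-479154 - 739142} = \frac{1}{-1218296} = - \frac{1}{1218296}$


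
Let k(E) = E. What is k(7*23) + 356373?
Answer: 356534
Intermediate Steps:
k(7*23) + 356373 = 7*23 + 356373 = 161 + 356373 = 356534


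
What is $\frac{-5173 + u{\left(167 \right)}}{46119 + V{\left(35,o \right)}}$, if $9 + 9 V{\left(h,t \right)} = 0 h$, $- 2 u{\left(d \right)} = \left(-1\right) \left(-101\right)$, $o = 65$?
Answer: $- \frac{10447}{92236} \approx -0.11326$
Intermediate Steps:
$u{\left(d \right)} = - \frac{101}{2}$ ($u{\left(d \right)} = - \frac{\left(-1\right) \left(-101\right)}{2} = \left(- \frac{1}{2}\right) 101 = - \frac{101}{2}$)
$V{\left(h,t \right)} = -1$ ($V{\left(h,t \right)} = -1 + \frac{0 h}{9} = -1 + \frac{1}{9} \cdot 0 = -1 + 0 = -1$)
$\frac{-5173 + u{\left(167 \right)}}{46119 + V{\left(35,o \right)}} = \frac{-5173 - \frac{101}{2}}{46119 - 1} = - \frac{10447}{2 \cdot 46118} = \left(- \frac{10447}{2}\right) \frac{1}{46118} = - \frac{10447}{92236}$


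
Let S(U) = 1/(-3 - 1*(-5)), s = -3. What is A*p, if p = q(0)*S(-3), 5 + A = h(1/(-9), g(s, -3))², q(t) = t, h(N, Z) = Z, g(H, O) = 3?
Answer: 0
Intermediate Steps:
S(U) = ½ (S(U) = 1/(-3 + 5) = 1/2 = ½)
A = 4 (A = -5 + 3² = -5 + 9 = 4)
p = 0 (p = 0*(½) = 0)
A*p = 4*0 = 0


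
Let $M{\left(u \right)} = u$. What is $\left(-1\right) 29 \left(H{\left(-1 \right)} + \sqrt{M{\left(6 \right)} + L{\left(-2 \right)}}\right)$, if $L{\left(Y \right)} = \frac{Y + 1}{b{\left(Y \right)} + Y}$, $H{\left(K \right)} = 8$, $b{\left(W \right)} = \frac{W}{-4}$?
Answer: $-232 - \frac{58 \sqrt{15}}{3} \approx -306.88$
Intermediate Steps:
$b{\left(W \right)} = - \frac{W}{4}$ ($b{\left(W \right)} = W \left(- \frac{1}{4}\right) = - \frac{W}{4}$)
$L{\left(Y \right)} = \frac{4 \left(1 + Y\right)}{3 Y}$ ($L{\left(Y \right)} = \frac{Y + 1}{- \frac{Y}{4} + Y} = \frac{1 + Y}{\frac{3}{4} Y} = \left(1 + Y\right) \frac{4}{3 Y} = \frac{4 \left(1 + Y\right)}{3 Y}$)
$\left(-1\right) 29 \left(H{\left(-1 \right)} + \sqrt{M{\left(6 \right)} + L{\left(-2 \right)}}\right) = \left(-1\right) 29 \left(8 + \sqrt{6 + \frac{4 \left(1 - 2\right)}{3 \left(-2\right)}}\right) = - 29 \left(8 + \sqrt{6 + \frac{4}{3} \left(- \frac{1}{2}\right) \left(-1\right)}\right) = - 29 \left(8 + \sqrt{6 + \frac{2}{3}}\right) = - 29 \left(8 + \sqrt{\frac{20}{3}}\right) = - 29 \left(8 + \frac{2 \sqrt{15}}{3}\right) = -232 - \frac{58 \sqrt{15}}{3}$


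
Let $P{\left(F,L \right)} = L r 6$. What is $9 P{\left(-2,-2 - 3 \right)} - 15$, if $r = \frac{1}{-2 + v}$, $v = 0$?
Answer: $120$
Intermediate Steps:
$r = - \frac{1}{2}$ ($r = \frac{1}{-2 + 0} = \frac{1}{-2} = - \frac{1}{2} \approx -0.5$)
$P{\left(F,L \right)} = - 3 L$ ($P{\left(F,L \right)} = L \left(- \frac{1}{2}\right) 6 = - \frac{L}{2} \cdot 6 = - 3 L$)
$9 P{\left(-2,-2 - 3 \right)} - 15 = 9 \left(- 3 \left(-2 - 3\right)\right) - 15 = 9 \left(\left(-3\right) \left(-5\right)\right) - 15 = 9 \cdot 15 - 15 = 135 - 15 = 120$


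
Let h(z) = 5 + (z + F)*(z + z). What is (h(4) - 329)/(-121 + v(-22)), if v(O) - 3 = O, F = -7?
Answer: 87/35 ≈ 2.4857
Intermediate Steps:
v(O) = 3 + O
h(z) = 5 + 2*z*(-7 + z) (h(z) = 5 + (z - 7)*(z + z) = 5 + (-7 + z)*(2*z) = 5 + 2*z*(-7 + z))
(h(4) - 329)/(-121 + v(-22)) = ((5 - 14*4 + 2*4²) - 329)/(-121 + (3 - 22)) = ((5 - 56 + 2*16) - 329)/(-121 - 19) = ((5 - 56 + 32) - 329)/(-140) = (-19 - 329)*(-1/140) = -348*(-1/140) = 87/35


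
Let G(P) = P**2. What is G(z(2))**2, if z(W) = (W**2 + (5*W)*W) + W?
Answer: 456976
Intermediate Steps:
z(W) = W + 6*W**2 (z(W) = (W**2 + 5*W**2) + W = 6*W**2 + W = W + 6*W**2)
G(z(2))**2 = ((2*(1 + 6*2))**2)**2 = ((2*(1 + 12))**2)**2 = ((2*13)**2)**2 = (26**2)**2 = 676**2 = 456976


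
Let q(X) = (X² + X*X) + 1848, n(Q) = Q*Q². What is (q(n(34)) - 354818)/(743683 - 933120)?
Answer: -3089255862/189437 ≈ -16308.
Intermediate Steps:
n(Q) = Q³
q(X) = 1848 + 2*X² (q(X) = (X² + X²) + 1848 = 2*X² + 1848 = 1848 + 2*X²)
(q(n(34)) - 354818)/(743683 - 933120) = ((1848 + 2*(34³)²) - 354818)/(743683 - 933120) = ((1848 + 2*39304²) - 354818)/(-189437) = ((1848 + 2*1544804416) - 354818)*(-1/189437) = ((1848 + 3089608832) - 354818)*(-1/189437) = (3089610680 - 354818)*(-1/189437) = 3089255862*(-1/189437) = -3089255862/189437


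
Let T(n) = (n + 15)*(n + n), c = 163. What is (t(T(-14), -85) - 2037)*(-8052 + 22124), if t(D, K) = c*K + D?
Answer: -224026240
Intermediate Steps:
T(n) = 2*n*(15 + n) (T(n) = (15 + n)*(2*n) = 2*n*(15 + n))
t(D, K) = D + 163*K (t(D, K) = 163*K + D = D + 163*K)
(t(T(-14), -85) - 2037)*(-8052 + 22124) = ((2*(-14)*(15 - 14) + 163*(-85)) - 2037)*(-8052 + 22124) = ((2*(-14)*1 - 13855) - 2037)*14072 = ((-28 - 13855) - 2037)*14072 = (-13883 - 2037)*14072 = -15920*14072 = -224026240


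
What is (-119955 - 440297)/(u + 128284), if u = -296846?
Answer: 280126/84281 ≈ 3.3237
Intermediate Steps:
(-119955 - 440297)/(u + 128284) = (-119955 - 440297)/(-296846 + 128284) = -560252/(-168562) = -560252*(-1/168562) = 280126/84281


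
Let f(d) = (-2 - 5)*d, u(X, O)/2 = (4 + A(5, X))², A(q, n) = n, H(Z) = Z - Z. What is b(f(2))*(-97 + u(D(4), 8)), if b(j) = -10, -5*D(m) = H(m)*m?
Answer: 650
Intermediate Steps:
H(Z) = 0
D(m) = 0 (D(m) = -0*m = -⅕*0 = 0)
u(X, O) = 2*(4 + X)²
f(d) = -7*d
b(f(2))*(-97 + u(D(4), 8)) = -10*(-97 + 2*(4 + 0)²) = -10*(-97 + 2*4²) = -10*(-97 + 2*16) = -10*(-97 + 32) = -10*(-65) = 650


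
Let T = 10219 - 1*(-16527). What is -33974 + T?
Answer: -7228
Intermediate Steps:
T = 26746 (T = 10219 + 16527 = 26746)
-33974 + T = -33974 + 26746 = -7228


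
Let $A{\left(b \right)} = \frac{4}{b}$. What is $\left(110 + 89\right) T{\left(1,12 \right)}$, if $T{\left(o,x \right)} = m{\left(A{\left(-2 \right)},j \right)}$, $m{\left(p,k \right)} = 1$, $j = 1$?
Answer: $199$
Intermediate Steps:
$T{\left(o,x \right)} = 1$
$\left(110 + 89\right) T{\left(1,12 \right)} = \left(110 + 89\right) 1 = 199 \cdot 1 = 199$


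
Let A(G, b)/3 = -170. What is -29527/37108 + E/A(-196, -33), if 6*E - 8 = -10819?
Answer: 19426373/7096905 ≈ 2.7373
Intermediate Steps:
E = -10811/6 (E = 4/3 + (⅙)*(-10819) = 4/3 - 10819/6 = -10811/6 ≈ -1801.8)
A(G, b) = -510 (A(G, b) = 3*(-170) = -510)
-29527/37108 + E/A(-196, -33) = -29527/37108 - 10811/6/(-510) = -29527*1/37108 - 10811/6*(-1/510) = -29527/37108 + 10811/3060 = 19426373/7096905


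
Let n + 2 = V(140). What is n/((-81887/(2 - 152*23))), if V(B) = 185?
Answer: 639402/81887 ≈ 7.8083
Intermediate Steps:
n = 183 (n = -2 + 185 = 183)
n/((-81887/(2 - 152*23))) = 183/((-81887/(2 - 152*23))) = 183/((-81887/(2 - 3496))) = 183/((-81887/(-3494))) = 183/((-81887*(-1/3494))) = 183/(81887/3494) = 183*(3494/81887) = 639402/81887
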